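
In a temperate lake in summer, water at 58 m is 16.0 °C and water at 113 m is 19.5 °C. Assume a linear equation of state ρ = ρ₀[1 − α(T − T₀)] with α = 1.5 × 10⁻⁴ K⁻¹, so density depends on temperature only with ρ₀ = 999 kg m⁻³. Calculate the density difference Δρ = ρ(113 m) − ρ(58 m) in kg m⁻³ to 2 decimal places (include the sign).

ΔT = +3.5 K, Δρ/ρ₀ = −αΔT = -5.25 × 10⁻⁴.
Δρ = 999 × (-5.25 × 10⁻⁴) = -0.52 kg m⁻³.
Negative Δρ: lighter below, statically unstable.

-0.52 kg m⁻³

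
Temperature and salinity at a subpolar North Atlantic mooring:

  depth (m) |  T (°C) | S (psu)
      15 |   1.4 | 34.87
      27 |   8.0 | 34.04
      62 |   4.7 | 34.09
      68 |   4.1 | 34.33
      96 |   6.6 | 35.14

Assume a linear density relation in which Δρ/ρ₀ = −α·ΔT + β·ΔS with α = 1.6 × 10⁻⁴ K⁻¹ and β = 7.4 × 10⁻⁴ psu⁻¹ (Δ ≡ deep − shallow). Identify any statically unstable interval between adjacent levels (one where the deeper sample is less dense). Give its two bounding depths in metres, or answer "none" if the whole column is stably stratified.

15–27 m

Evaluate Δρ/ρ₀ = −αΔT + βΔS across each adjacent pair:
  15–27 m: −αΔT+βΔS = −(1.6 × 10⁻⁴)(+6.6)+(7.4 × 10⁻⁴)(-0.83) = -1.7 × 10⁻³ → UNSTABLE
  27–62 m: −αΔT+βΔS = −(1.6 × 10⁻⁴)(-3.3)+(7.4 × 10⁻⁴)(+0.05) = 5.7 × 10⁻⁴ → stable
  62–68 m: −αΔT+βΔS = −(1.6 × 10⁻⁴)(-0.6)+(7.4 × 10⁻⁴)(+0.24) = 2.7 × 10⁻⁴ → stable
  68–96 m: −αΔT+βΔS = −(1.6 × 10⁻⁴)(+2.5)+(7.4 × 10⁻⁴)(+0.81) = 2.0 × 10⁻⁴ → stable
The 15–27 m interval has Δρ < 0: lighter water underlies denser water.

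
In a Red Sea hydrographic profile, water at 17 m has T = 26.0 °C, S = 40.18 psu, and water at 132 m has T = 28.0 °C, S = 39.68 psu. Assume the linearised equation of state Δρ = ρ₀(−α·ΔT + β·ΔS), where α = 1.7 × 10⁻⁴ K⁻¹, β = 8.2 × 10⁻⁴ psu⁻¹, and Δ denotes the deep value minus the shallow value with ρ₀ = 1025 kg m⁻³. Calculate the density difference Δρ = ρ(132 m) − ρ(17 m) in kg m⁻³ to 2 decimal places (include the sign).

-0.77 kg m⁻³

ΔT = +2.0 K, ΔS = -0.50 psu (deep − shallow).
Δρ/ρ₀ = −(1.7 × 10⁻⁴)(+2.0) + (8.2 × 10⁻⁴)(-0.50) = -7.50 × 10⁻⁴.
Δρ = 1025 × (-7.50 × 10⁻⁴) = -0.77 kg m⁻³.
Negative Δρ: lighter below, statically unstable.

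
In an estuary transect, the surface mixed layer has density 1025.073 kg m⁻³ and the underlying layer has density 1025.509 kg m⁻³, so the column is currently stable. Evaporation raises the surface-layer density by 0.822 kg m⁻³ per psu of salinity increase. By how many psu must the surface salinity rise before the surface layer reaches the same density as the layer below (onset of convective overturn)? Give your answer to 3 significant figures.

0.530 psu

Density deficit of the surface layer: 1025.509 − 1025.073 = 0.436 kg m⁻³.
Required change = 0.436 / 0.822 = 0.530 psu.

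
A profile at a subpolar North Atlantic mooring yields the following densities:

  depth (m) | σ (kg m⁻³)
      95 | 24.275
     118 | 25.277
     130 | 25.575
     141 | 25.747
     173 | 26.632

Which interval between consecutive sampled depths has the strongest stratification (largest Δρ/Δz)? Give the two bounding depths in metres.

Compute the density gradient over each adjacent pair:
  95–118 m: Δρ/Δz = 1.002/23 = 0.044 kg m⁻⁴
  118–130 m: Δρ/Δz = 0.298/12 = 0.025 kg m⁻⁴
  130–141 m: Δρ/Δz = 0.172/11 = 0.016 kg m⁻⁴
  141–173 m: Δρ/Δz = 0.885/32 = 0.028 kg m⁻⁴
The largest gradient is in the 95–118 m interval — the pycnocline.

95–118 m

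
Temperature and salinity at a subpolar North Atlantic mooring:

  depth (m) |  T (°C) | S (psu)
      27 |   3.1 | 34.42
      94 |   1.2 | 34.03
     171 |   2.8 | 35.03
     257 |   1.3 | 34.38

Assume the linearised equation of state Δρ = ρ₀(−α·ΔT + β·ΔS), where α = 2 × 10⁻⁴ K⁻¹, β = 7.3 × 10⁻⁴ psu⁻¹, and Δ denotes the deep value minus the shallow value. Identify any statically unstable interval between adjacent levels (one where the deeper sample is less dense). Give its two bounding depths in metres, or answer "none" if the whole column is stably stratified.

171–257 m

Evaluate Δρ/ρ₀ = −αΔT + βΔS across each adjacent pair:
  27–94 m: −αΔT+βΔS = −(2 × 10⁻⁴)(-1.9)+(7.3 × 10⁻⁴)(-0.39) = 9.5 × 10⁻⁵ → stable
  94–171 m: −αΔT+βΔS = −(2 × 10⁻⁴)(+1.6)+(7.3 × 10⁻⁴)(+1.00) = 4.1 × 10⁻⁴ → stable
  171–257 m: −αΔT+βΔS = −(2 × 10⁻⁴)(-1.5)+(7.3 × 10⁻⁴)(-0.65) = -1.7 × 10⁻⁴ → UNSTABLE
The 171–257 m interval has Δρ < 0: lighter water underlies denser water.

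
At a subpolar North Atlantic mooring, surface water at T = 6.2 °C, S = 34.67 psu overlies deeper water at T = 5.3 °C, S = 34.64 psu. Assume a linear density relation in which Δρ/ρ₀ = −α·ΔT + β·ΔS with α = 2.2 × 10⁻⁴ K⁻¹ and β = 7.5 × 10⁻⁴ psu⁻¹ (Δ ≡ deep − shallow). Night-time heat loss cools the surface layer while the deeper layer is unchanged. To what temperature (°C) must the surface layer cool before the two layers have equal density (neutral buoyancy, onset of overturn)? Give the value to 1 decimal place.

5.4 °C

Neutral buoyancy requires Δρ = 0, i.e. −α(T_deep − T_surf′) + β(S_deep − S_surf) = 0.
T_surf′ = T_deep − (β/α)·ΔS = 5.3 − (7.5 × 10⁻⁴/2.2 × 10⁻⁴)·(-0.03) = 5.402 °C.
Cooling required: 6.2 − (5.402) = 0.798 °C.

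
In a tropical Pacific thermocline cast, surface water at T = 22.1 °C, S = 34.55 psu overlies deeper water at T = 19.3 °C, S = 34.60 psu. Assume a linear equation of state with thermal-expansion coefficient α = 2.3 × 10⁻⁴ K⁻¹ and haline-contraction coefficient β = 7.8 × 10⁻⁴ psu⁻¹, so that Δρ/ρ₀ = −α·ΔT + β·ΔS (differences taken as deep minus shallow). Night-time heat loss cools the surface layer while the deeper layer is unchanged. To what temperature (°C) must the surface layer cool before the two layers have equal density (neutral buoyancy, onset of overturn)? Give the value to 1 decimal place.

Neutral buoyancy requires Δρ = 0, i.e. −α(T_deep − T_surf′) + β(S_deep − S_surf) = 0.
T_surf′ = T_deep − (β/α)·ΔS = 19.3 − (7.8 × 10⁻⁴/2.3 × 10⁻⁴)·(+0.05) = 19.130 °C.
Cooling required: 22.1 − (19.130) = 2.970 °C.

19.1 °C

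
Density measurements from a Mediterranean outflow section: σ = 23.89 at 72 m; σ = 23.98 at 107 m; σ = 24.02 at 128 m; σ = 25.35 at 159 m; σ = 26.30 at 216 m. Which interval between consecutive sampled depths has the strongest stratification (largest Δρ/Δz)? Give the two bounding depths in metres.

128–159 m

Compute the density gradient over each adjacent pair:
  72–107 m: Δρ/Δz = 0.09/35 = 2.6 × 10⁻³ kg m⁻⁴
  107–128 m: Δρ/Δz = 0.04/21 = 1.9 × 10⁻³ kg m⁻⁴
  128–159 m: Δρ/Δz = 1.33/31 = 0.043 kg m⁻⁴
  159–216 m: Δρ/Δz = 0.95/57 = 0.017 kg m⁻⁴
The largest gradient is in the 128–159 m interval — the pycnocline.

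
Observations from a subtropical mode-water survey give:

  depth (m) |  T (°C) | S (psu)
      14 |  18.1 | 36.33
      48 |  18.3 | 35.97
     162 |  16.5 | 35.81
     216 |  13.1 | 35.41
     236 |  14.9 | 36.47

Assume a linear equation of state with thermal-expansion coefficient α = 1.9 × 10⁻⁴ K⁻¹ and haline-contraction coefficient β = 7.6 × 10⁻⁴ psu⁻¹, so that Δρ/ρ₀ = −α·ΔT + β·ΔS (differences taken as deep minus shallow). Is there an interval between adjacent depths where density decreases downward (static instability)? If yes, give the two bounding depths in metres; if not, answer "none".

14–48 m

Evaluate Δρ/ρ₀ = −αΔT + βΔS across each adjacent pair:
  14–48 m: −αΔT+βΔS = −(1.9 × 10⁻⁴)(+0.2)+(7.6 × 10⁻⁴)(-0.36) = -3.1 × 10⁻⁴ → UNSTABLE
  48–162 m: −αΔT+βΔS = −(1.9 × 10⁻⁴)(-1.8)+(7.6 × 10⁻⁴)(-0.16) = 2.2 × 10⁻⁴ → stable
  162–216 m: −αΔT+βΔS = −(1.9 × 10⁻⁴)(-3.4)+(7.6 × 10⁻⁴)(-0.40) = 3.4 × 10⁻⁴ → stable
  216–236 m: −αΔT+βΔS = −(1.9 × 10⁻⁴)(+1.8)+(7.6 × 10⁻⁴)(+1.06) = 4.6 × 10⁻⁴ → stable
The 14–48 m interval has Δρ < 0: lighter water underlies denser water.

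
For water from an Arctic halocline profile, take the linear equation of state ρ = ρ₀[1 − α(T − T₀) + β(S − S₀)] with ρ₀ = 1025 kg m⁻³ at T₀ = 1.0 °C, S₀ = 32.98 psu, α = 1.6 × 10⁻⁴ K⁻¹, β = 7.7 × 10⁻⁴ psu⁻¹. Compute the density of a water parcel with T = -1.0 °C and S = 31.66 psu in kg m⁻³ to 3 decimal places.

1024.286 kg m⁻³

T − T₀ = -2.0 K, S − S₀ = -1.32 psu.
Bracket = 1 − α·(-2.0) + β·(-1.32) = 1 + (-6.964 × 10⁻⁴) = 0.9993036.
ρ = 1025 × 0.9993036 = 1024.286 kg m⁻³.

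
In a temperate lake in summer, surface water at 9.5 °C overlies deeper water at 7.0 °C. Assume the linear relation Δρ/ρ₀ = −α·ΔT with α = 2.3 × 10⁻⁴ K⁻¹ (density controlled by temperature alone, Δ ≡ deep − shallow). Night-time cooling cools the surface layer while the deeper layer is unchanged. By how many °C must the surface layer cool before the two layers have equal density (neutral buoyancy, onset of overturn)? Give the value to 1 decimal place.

2.5 °C

With temperature the only control, equal density requires T_surf′ = T_deep.
T_surf′ = 7.0 °C.
Cooling required: 9.5 − 7.0 = 2.5 °C.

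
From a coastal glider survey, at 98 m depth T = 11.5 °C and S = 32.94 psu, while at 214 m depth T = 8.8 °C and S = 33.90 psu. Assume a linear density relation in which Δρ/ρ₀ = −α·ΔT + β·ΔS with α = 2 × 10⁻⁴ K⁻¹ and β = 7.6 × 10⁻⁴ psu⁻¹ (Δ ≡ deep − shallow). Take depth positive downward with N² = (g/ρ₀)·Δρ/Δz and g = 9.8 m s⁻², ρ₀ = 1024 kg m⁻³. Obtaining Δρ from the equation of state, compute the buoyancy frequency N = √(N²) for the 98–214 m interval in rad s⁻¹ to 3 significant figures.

ΔT = -2.7 K, ΔS = +0.96 psu (deep − shallow).
Δρ/ρ₀ = −αΔT + βΔS = 5.40 × 10⁻⁴ + 7.296 × 10⁻⁴ = 1.2696 × 10⁻³, so Δρ ≈ 1.300 kg m⁻³.
N² = (g/ρ₀)·Δρ/Δz = g·(Δρ/ρ₀)/Δz = 9.8 × 1.2696 × 10⁻³ / 116 = 1.0726 × 10⁻⁴ s⁻².
N = √(1.0726 × 10⁻⁴) = 0.010357 rad s⁻¹ ≈ 0.0104 rad s⁻¹.

0.0104 rad s⁻¹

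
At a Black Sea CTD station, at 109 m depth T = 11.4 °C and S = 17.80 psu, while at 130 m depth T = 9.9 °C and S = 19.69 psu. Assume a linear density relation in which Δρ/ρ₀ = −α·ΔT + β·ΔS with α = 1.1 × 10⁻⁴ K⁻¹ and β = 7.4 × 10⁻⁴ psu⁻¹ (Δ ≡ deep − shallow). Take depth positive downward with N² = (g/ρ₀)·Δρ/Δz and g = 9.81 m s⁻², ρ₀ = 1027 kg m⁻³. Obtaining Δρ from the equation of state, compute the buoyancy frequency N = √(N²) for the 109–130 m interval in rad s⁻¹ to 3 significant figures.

0.0270 rad s⁻¹

ΔT = -1.5 K, ΔS = +1.89 psu (deep − shallow).
Δρ/ρ₀ = −αΔT + βΔS = 1.65 × 10⁻⁴ + 1.3986 × 10⁻³ = 1.5636 × 10⁻³, so Δρ ≈ 1.606 kg m⁻³.
N² = (g/ρ₀)·Δρ/Δz = g·(Δρ/ρ₀)/Δz = 9.81 × 1.5636 × 10⁻³ / 21 = 7.3042 × 10⁻⁴ s⁻².
N = √(7.3042 × 10⁻⁴) = 0.027026 rad s⁻¹ ≈ 0.0270 rad s⁻¹.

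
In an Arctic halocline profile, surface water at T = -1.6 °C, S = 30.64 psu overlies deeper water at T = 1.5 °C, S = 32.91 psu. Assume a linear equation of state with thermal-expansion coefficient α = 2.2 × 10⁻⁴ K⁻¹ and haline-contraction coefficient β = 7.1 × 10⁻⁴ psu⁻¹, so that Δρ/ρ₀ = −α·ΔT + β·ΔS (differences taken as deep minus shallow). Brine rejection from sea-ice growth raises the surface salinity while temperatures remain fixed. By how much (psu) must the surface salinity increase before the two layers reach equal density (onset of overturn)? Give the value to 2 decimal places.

Neutral buoyancy requires −α(T_deep − T_surf) + β(S_deep − S_surf′) = 0.
S_surf′ = S_deep − (α/β)·ΔT = 32.91 − (2.2 × 10⁻⁴/7.1 × 10⁻⁴)·(+3.1) = 31.9494 psu.
Increase required: 31.9494 − 30.64 = 1.3094 psu.

1.31 psu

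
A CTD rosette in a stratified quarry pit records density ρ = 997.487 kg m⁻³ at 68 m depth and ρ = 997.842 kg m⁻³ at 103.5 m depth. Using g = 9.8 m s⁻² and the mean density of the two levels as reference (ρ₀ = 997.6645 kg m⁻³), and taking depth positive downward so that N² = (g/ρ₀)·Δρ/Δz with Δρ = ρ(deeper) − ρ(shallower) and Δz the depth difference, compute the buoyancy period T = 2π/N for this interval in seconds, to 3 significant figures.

Δρ = 997.842 − 997.487 = 0.355 kg m⁻³ over Δz = 103.5 − 68 = 35.5 m.
N² = (9.8/997.6645) × (0.355/35.5) = 9.8229 × 10⁻⁵ s⁻².
N = √(9.8229 × 10⁻⁵) = 9.9111 × 10⁻³ rad s⁻¹, so T = 2π/N = 633.95 s ≈ 634 s.

634 s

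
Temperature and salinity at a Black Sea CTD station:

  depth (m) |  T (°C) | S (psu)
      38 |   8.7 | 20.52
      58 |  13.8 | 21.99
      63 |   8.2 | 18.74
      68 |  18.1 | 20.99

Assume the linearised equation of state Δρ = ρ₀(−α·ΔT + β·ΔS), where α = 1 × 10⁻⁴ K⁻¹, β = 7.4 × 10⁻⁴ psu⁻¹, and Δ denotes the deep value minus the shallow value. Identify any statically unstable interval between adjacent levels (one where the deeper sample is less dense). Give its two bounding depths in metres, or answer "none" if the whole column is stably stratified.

58–63 m

Evaluate Δρ/ρ₀ = −αΔT + βΔS across each adjacent pair:
  38–58 m: −αΔT+βΔS = −(1 × 10⁻⁴)(+5.1)+(7.4 × 10⁻⁴)(+1.47) = 5.8 × 10⁻⁴ → stable
  58–63 m: −αΔT+βΔS = −(1 × 10⁻⁴)(-5.6)+(7.4 × 10⁻⁴)(-3.25) = -1.8 × 10⁻³ → UNSTABLE
  63–68 m: −αΔT+βΔS = −(1 × 10⁻⁴)(+9.9)+(7.4 × 10⁻⁴)(+2.25) = 6.8 × 10⁻⁴ → stable
The 58–63 m interval has Δρ < 0: lighter water underlies denser water.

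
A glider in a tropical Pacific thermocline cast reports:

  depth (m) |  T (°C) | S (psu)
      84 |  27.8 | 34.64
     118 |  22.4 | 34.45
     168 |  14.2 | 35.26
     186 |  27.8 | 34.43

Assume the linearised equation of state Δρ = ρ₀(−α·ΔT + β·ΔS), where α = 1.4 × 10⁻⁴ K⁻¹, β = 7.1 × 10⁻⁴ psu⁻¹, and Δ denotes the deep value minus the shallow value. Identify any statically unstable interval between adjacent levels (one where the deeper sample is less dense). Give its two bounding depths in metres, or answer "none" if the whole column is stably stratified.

Evaluate Δρ/ρ₀ = −αΔT + βΔS across each adjacent pair:
  84–118 m: −αΔT+βΔS = −(1.4 × 10⁻⁴)(-5.4)+(7.1 × 10⁻⁴)(-0.19) = 6.2 × 10⁻⁴ → stable
  118–168 m: −αΔT+βΔS = −(1.4 × 10⁻⁴)(-8.2)+(7.1 × 10⁻⁴)(+0.81) = 1.7 × 10⁻³ → stable
  168–186 m: −αΔT+βΔS = −(1.4 × 10⁻⁴)(+13.6)+(7.1 × 10⁻⁴)(-0.83) = -2.5 × 10⁻³ → UNSTABLE
The 168–186 m interval has Δρ < 0: lighter water underlies denser water.

168–186 m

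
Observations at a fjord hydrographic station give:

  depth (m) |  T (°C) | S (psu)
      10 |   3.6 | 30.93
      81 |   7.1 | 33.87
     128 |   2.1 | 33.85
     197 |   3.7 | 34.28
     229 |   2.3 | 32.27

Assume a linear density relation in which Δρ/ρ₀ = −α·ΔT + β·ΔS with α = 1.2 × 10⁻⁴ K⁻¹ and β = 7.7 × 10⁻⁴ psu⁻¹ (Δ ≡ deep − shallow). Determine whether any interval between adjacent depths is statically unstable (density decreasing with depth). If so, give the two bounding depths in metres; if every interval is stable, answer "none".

197–229 m

Evaluate Δρ/ρ₀ = −αΔT + βΔS across each adjacent pair:
  10–81 m: −αΔT+βΔS = −(1.2 × 10⁻⁴)(+3.5)+(7.7 × 10⁻⁴)(+2.94) = 1.8 × 10⁻³ → stable
  81–128 m: −αΔT+βΔS = −(1.2 × 10⁻⁴)(-5.0)+(7.7 × 10⁻⁴)(-0.02) = 5.8 × 10⁻⁴ → stable
  128–197 m: −αΔT+βΔS = −(1.2 × 10⁻⁴)(+1.6)+(7.7 × 10⁻⁴)(+0.43) = 1.4 × 10⁻⁴ → stable
  197–229 m: −αΔT+βΔS = −(1.2 × 10⁻⁴)(-1.4)+(7.7 × 10⁻⁴)(-2.01) = -1.4 × 10⁻³ → UNSTABLE
The 197–229 m interval has Δρ < 0: lighter water underlies denser water.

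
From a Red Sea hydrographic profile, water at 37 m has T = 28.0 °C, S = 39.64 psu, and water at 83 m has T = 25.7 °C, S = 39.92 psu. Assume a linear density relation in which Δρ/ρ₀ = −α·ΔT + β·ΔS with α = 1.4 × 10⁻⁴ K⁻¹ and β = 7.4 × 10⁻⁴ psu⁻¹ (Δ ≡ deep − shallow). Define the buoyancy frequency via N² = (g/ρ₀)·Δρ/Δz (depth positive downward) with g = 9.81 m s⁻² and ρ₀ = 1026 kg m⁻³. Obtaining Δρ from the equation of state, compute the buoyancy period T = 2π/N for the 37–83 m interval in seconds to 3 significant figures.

591 s

ΔT = -2.3 K, ΔS = +0.28 psu (deep − shallow).
Δρ/ρ₀ = −αΔT + βΔS = 3.22 × 10⁻⁴ + 2.072 × 10⁻⁴ = 5.292 × 10⁻⁴, so Δρ ≈ 0.5430 kg m⁻³.
N² = (g/ρ₀)·Δρ/Δz = g·(Δρ/ρ₀)/Δz = 9.81 × 5.292 × 10⁻⁴ / 46 = 1.1286 × 10⁻⁴ s⁻².
N = √(1.1286 × 10⁻⁴) = 0.010624 rad s⁻¹ → T = 2π/N = 591.41 s ≈ 591 s.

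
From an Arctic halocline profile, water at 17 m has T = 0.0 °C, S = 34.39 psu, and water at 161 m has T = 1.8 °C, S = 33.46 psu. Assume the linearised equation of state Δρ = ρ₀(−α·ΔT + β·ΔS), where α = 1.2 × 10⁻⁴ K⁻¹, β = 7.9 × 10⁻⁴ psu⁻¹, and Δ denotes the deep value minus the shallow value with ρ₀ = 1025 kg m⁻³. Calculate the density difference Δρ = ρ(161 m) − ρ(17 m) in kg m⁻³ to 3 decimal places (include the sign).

-0.974 kg m⁻³

ΔT = +1.8 K, ΔS = -0.93 psu (deep − shallow).
Δρ/ρ₀ = −(1.2 × 10⁻⁴)(+1.8) + (7.9 × 10⁻⁴)(-0.93) = -9.507 × 10⁻⁴.
Δρ = 1025 × (-9.507 × 10⁻⁴) = -0.974 kg m⁻³.
Negative Δρ: lighter below, statically unstable.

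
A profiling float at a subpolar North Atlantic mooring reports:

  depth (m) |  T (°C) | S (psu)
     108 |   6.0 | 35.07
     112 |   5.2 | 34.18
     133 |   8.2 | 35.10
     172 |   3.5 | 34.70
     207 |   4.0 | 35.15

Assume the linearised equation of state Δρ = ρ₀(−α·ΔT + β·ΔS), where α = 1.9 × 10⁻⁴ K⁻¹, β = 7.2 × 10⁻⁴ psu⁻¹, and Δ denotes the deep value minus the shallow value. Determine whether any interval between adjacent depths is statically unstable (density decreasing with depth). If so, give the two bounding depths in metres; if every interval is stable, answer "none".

108–112 m

Evaluate Δρ/ρ₀ = −αΔT + βΔS across each adjacent pair:
  108–112 m: −αΔT+βΔS = −(1.9 × 10⁻⁴)(-0.8)+(7.2 × 10⁻⁴)(-0.89) = -4.9 × 10⁻⁴ → UNSTABLE
  112–133 m: −αΔT+βΔS = −(1.9 × 10⁻⁴)(+3.0)+(7.2 × 10⁻⁴)(+0.92) = 9.2 × 10⁻⁵ → stable
  133–172 m: −αΔT+βΔS = −(1.9 × 10⁻⁴)(-4.7)+(7.2 × 10⁻⁴)(-0.40) = 6.1 × 10⁻⁴ → stable
  172–207 m: −αΔT+βΔS = −(1.9 × 10⁻⁴)(+0.5)+(7.2 × 10⁻⁴)(+0.45) = 2.3 × 10⁻⁴ → stable
The 108–112 m interval has Δρ < 0: lighter water underlies denser water.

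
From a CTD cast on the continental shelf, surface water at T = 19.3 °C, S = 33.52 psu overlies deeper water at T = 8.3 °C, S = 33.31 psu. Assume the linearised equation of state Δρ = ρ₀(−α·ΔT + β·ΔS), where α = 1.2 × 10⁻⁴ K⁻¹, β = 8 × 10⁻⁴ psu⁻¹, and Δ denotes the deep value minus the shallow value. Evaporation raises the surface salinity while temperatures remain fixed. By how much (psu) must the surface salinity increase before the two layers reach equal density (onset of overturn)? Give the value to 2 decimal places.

Neutral buoyancy requires −α(T_deep − T_surf) + β(S_deep − S_surf′) = 0.
S_surf′ = S_deep − (α/β)·ΔT = 33.31 − (1.2 × 10⁻⁴/8 × 10⁻⁴)·(-11.0) = 34.9600 psu.
Increase required: 34.9600 − 33.52 = 1.4400 psu.

1.44 psu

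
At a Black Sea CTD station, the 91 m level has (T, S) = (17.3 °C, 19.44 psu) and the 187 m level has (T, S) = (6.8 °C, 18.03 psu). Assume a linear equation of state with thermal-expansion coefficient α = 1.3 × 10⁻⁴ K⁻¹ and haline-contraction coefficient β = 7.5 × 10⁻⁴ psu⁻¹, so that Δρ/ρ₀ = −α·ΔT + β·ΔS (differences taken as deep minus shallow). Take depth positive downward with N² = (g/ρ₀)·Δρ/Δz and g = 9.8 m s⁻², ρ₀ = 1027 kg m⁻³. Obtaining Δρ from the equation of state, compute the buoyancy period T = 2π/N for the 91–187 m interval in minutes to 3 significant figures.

ΔT = -10.5 K, ΔS = -1.41 psu (deep − shallow).
Δρ/ρ₀ = −αΔT + βΔS = 1.365 × 10⁻³ − 1.0575 × 10⁻³ = 3.075 × 10⁻⁴, so Δρ ≈ 0.3158 kg m⁻³.
N² = (g/ρ₀)·Δρ/Δz = g·(Δρ/ρ₀)/Δz = 9.8 × 3.075 × 10⁻⁴ / 96 = 3.1391 × 10⁻⁵ s⁻².
N = √(3.1391 × 10⁻⁵) = 5.6028 × 10⁻³ rad s⁻¹ → T = 2π/N = 1.1214 × 10³ s = 18.690 min ≈ 18.7 min.

18.7 min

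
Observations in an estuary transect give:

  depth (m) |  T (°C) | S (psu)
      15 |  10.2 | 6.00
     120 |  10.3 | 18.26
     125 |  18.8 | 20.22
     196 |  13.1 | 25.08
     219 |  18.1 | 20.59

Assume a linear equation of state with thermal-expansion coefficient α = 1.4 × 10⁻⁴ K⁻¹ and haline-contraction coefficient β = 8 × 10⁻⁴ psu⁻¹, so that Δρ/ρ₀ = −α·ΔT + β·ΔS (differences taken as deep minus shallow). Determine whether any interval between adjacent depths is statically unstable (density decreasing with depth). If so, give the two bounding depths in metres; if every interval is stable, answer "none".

196–219 m

Evaluate Δρ/ρ₀ = −αΔT + βΔS across each adjacent pair:
  15–120 m: −αΔT+βΔS = −(1.4 × 10⁻⁴)(+0.1)+(8 × 10⁻⁴)(+12.26) = 9.8 × 10⁻³ → stable
  120–125 m: −αΔT+βΔS = −(1.4 × 10⁻⁴)(+8.5)+(8 × 10⁻⁴)(+1.96) = 3.8 × 10⁻⁴ → stable
  125–196 m: −αΔT+βΔS = −(1.4 × 10⁻⁴)(-5.7)+(8 × 10⁻⁴)(+4.86) = 4.7 × 10⁻³ → stable
  196–219 m: −αΔT+βΔS = −(1.4 × 10⁻⁴)(+5.0)+(8 × 10⁻⁴)(-4.49) = -4.3 × 10⁻³ → UNSTABLE
The 196–219 m interval has Δρ < 0: lighter water underlies denser water.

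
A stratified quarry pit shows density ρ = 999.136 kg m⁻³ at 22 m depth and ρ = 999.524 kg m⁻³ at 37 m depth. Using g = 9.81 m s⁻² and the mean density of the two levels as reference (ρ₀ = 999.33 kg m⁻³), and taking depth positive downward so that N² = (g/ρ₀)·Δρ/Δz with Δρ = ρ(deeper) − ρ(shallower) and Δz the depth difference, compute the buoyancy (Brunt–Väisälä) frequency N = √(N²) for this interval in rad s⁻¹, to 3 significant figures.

0.0159 rad s⁻¹

Δρ = 999.524 − 999.136 = 0.388 kg m⁻³ over Δz = 37 − 22 = 15 m.
N² = (9.81/999.33) × (0.388/15) = 2.5392 × 10⁻⁴ s⁻².
N = √(2.5392 × 10⁻⁴) = 0.015935 rad s⁻¹ ≈ 0.0159 rad s⁻¹.
N² > 0, so the interval is statically stable.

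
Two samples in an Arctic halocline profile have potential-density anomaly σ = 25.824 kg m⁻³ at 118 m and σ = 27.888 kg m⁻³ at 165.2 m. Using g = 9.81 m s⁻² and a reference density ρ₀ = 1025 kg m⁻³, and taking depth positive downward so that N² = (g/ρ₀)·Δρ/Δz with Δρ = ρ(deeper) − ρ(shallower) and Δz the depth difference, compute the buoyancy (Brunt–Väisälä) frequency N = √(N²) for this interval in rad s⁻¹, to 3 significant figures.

Δρ = 1027.888 − 1025.824 = 2.064 kg m⁻³ over Δz = 165.2 − 118 = 47.2 m.
N² = (9.81/1025) × (2.064/47.2) = 4.1852 × 10⁻⁴ s⁻².
N = √(4.1852 × 10⁻⁴) = 0.020458 rad s⁻¹ ≈ 0.0205 rad s⁻¹.
Since Δρ > 0 the layer is stably stratified.

0.0205 rad s⁻¹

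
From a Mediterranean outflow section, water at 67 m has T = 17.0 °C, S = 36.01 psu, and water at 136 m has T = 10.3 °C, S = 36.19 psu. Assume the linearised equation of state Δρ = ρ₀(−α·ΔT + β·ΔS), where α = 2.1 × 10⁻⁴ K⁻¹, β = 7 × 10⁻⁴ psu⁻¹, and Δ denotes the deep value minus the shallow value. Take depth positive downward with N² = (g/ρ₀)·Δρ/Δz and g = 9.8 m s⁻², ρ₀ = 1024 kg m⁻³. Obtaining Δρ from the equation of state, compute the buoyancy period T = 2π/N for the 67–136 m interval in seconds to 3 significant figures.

ΔT = -6.7 K, ΔS = +0.18 psu (deep − shallow).
Δρ/ρ₀ = −αΔT + βΔS = 1.407 × 10⁻³ + 1.26 × 10⁻⁴ = 1.533 × 10⁻³, so Δρ ≈ 1.570 kg m⁻³.
N² = (g/ρ₀)·Δρ/Δz = g·(Δρ/ρ₀)/Δz = 9.8 × 1.533 × 10⁻³ / 69 = 2.1773 × 10⁻⁴ s⁻².
N = √(2.1773 × 10⁻⁴) = 0.014756 rad s⁻¹ → T = 2π/N = 425.81 s ≈ 426 s.

426 s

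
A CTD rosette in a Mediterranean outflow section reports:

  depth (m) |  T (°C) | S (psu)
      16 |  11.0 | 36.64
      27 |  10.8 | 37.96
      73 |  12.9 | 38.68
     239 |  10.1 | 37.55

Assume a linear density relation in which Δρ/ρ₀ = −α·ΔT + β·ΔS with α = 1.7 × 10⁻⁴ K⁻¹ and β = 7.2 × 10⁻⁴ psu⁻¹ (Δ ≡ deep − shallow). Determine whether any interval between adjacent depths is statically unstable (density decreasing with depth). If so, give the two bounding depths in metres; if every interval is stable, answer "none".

73–239 m

Evaluate Δρ/ρ₀ = −αΔT + βΔS across each adjacent pair:
  16–27 m: −αΔT+βΔS = −(1.7 × 10⁻⁴)(-0.2)+(7.2 × 10⁻⁴)(+1.32) = 9.8 × 10⁻⁴ → stable
  27–73 m: −αΔT+βΔS = −(1.7 × 10⁻⁴)(+2.1)+(7.2 × 10⁻⁴)(+0.72) = 1.6 × 10⁻⁴ → stable
  73–239 m: −αΔT+βΔS = −(1.7 × 10⁻⁴)(-2.8)+(7.2 × 10⁻⁴)(-1.13) = -3.4 × 10⁻⁴ → UNSTABLE
The 73–239 m interval has Δρ < 0: lighter water underlies denser water.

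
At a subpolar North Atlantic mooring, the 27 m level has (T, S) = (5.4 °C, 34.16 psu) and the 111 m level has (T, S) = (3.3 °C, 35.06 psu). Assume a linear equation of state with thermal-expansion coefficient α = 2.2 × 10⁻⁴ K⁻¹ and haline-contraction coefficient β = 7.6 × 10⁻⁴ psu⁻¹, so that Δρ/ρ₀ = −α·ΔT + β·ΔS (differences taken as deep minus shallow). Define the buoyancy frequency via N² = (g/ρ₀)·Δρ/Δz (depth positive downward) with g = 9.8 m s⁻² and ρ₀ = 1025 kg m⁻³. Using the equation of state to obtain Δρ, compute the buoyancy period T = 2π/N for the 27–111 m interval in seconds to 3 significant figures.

ΔT = -2.1 K, ΔS = +0.90 psu (deep − shallow).
Δρ/ρ₀ = −αΔT + βΔS = 4.62 × 10⁻⁴ + 6.84 × 10⁻⁴ = 1.146 × 10⁻³, so Δρ ≈ 1.175 kg m⁻³.
N² = (g/ρ₀)·Δρ/Δz = g·(Δρ/ρ₀)/Δz = 9.8 × 1.146 × 10⁻³ / 84 = 1.3370 × 10⁻⁴ s⁻².
N = √(1.3370 × 10⁻⁴) = 0.011563 rad s⁻¹ → T = 2π/N = 543.39 s ≈ 543 s.

543 s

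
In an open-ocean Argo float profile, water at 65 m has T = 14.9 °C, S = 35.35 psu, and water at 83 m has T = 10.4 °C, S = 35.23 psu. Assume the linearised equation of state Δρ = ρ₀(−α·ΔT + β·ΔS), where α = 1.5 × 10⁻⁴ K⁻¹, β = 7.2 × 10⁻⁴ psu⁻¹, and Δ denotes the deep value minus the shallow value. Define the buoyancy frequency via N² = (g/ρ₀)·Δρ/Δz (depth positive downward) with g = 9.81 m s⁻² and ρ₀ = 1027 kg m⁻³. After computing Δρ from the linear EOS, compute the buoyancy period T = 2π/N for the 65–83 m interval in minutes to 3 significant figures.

ΔT = -4.5 K, ΔS = -0.12 psu (deep − shallow).
Δρ/ρ₀ = −αΔT + βΔS = 6.75 × 10⁻⁴ − 8.64 × 10⁻⁵ = 5.886 × 10⁻⁴, so Δρ ≈ 0.6045 kg m⁻³.
N² = (g/ρ₀)·Δρ/Δz = g·(Δρ/ρ₀)/Δz = 9.81 × 5.886 × 10⁻⁴ / 18 = 3.2079 × 10⁻⁴ s⁻².
N = √(3.2079 × 10⁻⁴) = 0.017911 rad s⁻¹ → T = 2π/N = 350.80 s = 5.8467 min ≈ 5.85 min.

5.85 min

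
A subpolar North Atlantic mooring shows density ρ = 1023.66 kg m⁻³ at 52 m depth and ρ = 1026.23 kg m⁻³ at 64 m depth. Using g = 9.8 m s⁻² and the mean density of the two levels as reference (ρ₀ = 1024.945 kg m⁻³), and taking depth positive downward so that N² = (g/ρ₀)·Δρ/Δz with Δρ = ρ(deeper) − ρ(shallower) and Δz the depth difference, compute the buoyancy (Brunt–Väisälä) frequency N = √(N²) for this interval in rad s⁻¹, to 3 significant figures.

Δρ = 1026.23 − 1023.66 = 2.57 kg m⁻³ over Δz = 64 − 52 = 12 m.
N² = (9.8/1024.945) × (2.57/12) = 2.0478 × 10⁻³ s⁻².
N = √(2.0478 × 10⁻³) = 0.045253 rad s⁻¹ ≈ 0.0453 rad s⁻¹.
N² > 0, so the interval is statically stable.

0.0453 rad s⁻¹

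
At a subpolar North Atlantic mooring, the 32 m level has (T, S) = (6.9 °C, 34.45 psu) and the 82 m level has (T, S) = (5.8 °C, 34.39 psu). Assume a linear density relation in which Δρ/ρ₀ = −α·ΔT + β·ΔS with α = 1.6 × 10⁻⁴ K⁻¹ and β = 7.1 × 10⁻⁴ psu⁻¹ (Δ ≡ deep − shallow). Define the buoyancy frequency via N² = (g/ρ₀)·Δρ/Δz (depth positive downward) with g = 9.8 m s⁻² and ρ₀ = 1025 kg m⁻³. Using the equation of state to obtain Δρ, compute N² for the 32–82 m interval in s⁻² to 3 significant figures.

ΔT = -1.1 K, ΔS = -0.06 psu (deep − shallow).
Δρ/ρ₀ = −αΔT + βΔS = 1.76 × 10⁻⁴ − 4.26 × 10⁻⁵ = 1.334 × 10⁻⁴, so Δρ ≈ 0.1367 kg m⁻³.
N² = (g/ρ₀)·Δρ/Δz = g·(Δρ/ρ₀)/Δz = 9.8 × 1.334 × 10⁻⁴ / 50 = 2.6146 × 10⁻⁵ s⁻² ≈ 2.61 × 10⁻⁵ s⁻².

2.61 × 10⁻⁵ s⁻²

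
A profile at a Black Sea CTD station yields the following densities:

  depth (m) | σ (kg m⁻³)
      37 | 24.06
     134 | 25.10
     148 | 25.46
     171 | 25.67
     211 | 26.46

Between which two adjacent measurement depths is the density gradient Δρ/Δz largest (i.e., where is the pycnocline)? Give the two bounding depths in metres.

Compute the density gradient over each adjacent pair:
  37–134 m: Δρ/Δz = 1.04/97 = 0.011 kg m⁻⁴
  134–148 m: Δρ/Δz = 0.36/14 = 0.026 kg m⁻⁴
  148–171 m: Δρ/Δz = 0.21/23 = 9.1 × 10⁻³ kg m⁻⁴
  171–211 m: Δρ/Δz = 0.79/40 = 0.020 kg m⁻⁴
The largest gradient is in the 134–148 m interval — the pycnocline.

134–148 m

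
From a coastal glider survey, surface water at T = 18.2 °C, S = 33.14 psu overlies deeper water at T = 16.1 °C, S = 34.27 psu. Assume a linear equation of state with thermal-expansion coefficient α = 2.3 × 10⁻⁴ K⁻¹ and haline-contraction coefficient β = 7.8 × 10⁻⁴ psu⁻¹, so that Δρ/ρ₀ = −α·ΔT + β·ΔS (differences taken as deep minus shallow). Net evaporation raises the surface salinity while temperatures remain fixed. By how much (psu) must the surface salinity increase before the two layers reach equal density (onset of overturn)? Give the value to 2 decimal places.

1.75 psu

Neutral buoyancy requires −α(T_deep − T_surf) + β(S_deep − S_surf′) = 0.
S_surf′ = S_deep − (α/β)·ΔT = 34.27 − (2.3 × 10⁻⁴/7.8 × 10⁻⁴)·(-2.1) = 34.8892 psu.
Increase required: 34.8892 − 33.14 = 1.7492 psu.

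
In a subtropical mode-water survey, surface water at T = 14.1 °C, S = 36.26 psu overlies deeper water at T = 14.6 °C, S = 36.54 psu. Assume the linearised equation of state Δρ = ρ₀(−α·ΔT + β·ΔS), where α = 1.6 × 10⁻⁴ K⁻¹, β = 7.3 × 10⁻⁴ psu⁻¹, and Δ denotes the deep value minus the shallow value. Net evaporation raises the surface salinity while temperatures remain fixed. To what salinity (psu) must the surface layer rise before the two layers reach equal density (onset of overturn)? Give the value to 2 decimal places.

36.43 psu

Neutral buoyancy requires −α(T_deep − T_surf) + β(S_deep − S_surf′) = 0.
S_surf′ = S_deep − (α/β)·ΔT = 36.54 − (1.6 × 10⁻⁴/7.3 × 10⁻⁴)·(+0.5) = 36.4304 psu.
Increase required: 36.4304 − 36.26 = 0.1704 psu.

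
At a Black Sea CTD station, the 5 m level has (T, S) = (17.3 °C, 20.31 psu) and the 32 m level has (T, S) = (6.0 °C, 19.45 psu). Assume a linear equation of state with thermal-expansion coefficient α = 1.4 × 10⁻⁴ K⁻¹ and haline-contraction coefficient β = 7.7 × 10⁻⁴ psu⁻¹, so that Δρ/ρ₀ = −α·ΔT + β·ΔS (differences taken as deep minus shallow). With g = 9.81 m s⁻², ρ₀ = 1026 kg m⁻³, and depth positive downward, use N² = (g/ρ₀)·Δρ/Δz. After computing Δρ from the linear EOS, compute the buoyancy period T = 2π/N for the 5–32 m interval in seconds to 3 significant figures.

344 s

ΔT = -11.3 K, ΔS = -0.86 psu (deep − shallow).
Δρ/ρ₀ = −αΔT + βΔS = 1.582 × 10⁻³ − 6.622 × 10⁻⁴ = 9.198 × 10⁻⁴, so Δρ ≈ 0.9437 kg m⁻³.
N² = (g/ρ₀)·Δρ/Δz = g·(Δρ/ρ₀)/Δz = 9.81 × 9.198 × 10⁻⁴ / 27 = 3.3419 × 10⁻⁴ s⁻².
N = √(3.3419 × 10⁻⁴) = 0.018281 rad s⁻¹ → T = 2π/N = 343.70 s ≈ 344 s.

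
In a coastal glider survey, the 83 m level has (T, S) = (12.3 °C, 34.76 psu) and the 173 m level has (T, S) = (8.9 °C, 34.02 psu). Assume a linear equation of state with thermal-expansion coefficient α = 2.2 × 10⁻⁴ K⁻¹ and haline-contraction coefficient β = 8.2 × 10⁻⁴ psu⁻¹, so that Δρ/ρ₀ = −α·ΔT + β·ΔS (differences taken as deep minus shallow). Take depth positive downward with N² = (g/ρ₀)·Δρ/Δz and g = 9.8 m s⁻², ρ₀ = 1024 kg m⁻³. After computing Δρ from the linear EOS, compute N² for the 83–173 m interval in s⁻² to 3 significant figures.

1.54 × 10⁻⁵ s⁻²

ΔT = -3.4 K, ΔS = -0.74 psu (deep − shallow).
Δρ/ρ₀ = −αΔT + βΔS = 7.48 × 10⁻⁴ − 6.068 × 10⁻⁴ = 1.412 × 10⁻⁴, so Δρ ≈ 0.1446 kg m⁻³.
N² = (g/ρ₀)·Δρ/Δz = g·(Δρ/ρ₀)/Δz = 9.8 × 1.412 × 10⁻⁴ / 90 = 1.5375 × 10⁻⁵ s⁻² ≈ 1.54 × 10⁻⁵ s⁻².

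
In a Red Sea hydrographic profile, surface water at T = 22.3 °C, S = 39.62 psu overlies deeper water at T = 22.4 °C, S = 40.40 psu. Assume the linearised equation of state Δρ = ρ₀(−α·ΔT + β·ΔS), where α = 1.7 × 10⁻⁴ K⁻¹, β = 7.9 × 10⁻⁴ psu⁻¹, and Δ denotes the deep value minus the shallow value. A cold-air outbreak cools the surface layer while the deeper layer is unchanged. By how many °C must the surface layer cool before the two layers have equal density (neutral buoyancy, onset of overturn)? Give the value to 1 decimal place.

Neutral buoyancy requires Δρ = 0, i.e. −α(T_deep − T_surf′) + β(S_deep − S_surf) = 0.
T_surf′ = T_deep − (β/α)·ΔS = 22.4 − (7.9 × 10⁻⁴/1.7 × 10⁻⁴)·(+0.78) = 18.775 °C.
Cooling required: 22.3 − (18.775) = 3.525 °C.

3.5 °C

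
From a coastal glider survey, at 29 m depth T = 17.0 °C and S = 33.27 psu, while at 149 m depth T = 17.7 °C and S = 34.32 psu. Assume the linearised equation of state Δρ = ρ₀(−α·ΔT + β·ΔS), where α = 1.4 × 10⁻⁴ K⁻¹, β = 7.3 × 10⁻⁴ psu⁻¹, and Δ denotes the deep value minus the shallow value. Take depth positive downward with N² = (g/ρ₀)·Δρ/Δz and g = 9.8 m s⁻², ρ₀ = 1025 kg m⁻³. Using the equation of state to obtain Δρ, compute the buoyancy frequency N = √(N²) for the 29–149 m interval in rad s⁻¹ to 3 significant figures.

ΔT = +0.7 K, ΔS = +1.05 psu (deep − shallow).
Δρ/ρ₀ = −αΔT + βΔS = -9.80 × 10⁻⁵ + 7.665 × 10⁻⁴ = 6.685 × 10⁻⁴, so Δρ ≈ 0.6852 kg m⁻³.
N² = (g/ρ₀)·Δρ/Δz = g·(Δρ/ρ₀)/Δz = 9.8 × 6.685 × 10⁻⁴ / 120 = 5.4594 × 10⁻⁵ s⁻².
N = √(5.4594 × 10⁻⁵) = 7.3888 × 10⁻³ rad s⁻¹ ≈ 7.39 × 10⁻³ rad s⁻¹.

7.39 × 10⁻³ rad s⁻¹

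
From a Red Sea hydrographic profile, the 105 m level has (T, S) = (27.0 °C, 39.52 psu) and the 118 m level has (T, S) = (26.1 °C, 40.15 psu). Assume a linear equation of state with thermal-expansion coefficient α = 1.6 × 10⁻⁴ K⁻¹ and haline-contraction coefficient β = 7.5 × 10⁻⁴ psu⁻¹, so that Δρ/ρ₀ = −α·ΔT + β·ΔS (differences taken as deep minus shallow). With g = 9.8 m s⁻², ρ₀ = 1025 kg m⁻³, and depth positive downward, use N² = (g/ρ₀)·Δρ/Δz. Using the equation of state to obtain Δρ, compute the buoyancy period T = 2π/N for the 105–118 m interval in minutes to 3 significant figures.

ΔT = -0.9 K, ΔS = +0.63 psu (deep − shallow).
Δρ/ρ₀ = −αΔT + βΔS = 1.44 × 10⁻⁴ + 4.725 × 10⁻⁴ = 6.165 × 10⁻⁴, so Δρ ≈ 0.6319 kg m⁻³.
N² = (g/ρ₀)·Δρ/Δz = g·(Δρ/ρ₀)/Δz = 9.8 × 6.165 × 10⁻⁴ / 13 = 4.6475 × 10⁻⁴ s⁻².
N = √(4.6475 × 10⁻⁴) = 0.021558 rad s⁻¹ → T = 2π/N = 291.45 s = 4.8575 min ≈ 4.86 min.

4.86 min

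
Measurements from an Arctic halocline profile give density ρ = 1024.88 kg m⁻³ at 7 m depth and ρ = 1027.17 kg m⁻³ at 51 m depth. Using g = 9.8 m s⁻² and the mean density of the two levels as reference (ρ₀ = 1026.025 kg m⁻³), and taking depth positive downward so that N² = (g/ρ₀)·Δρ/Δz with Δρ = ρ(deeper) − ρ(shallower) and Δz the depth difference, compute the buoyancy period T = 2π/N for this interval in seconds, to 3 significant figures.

Δρ = 1027.17 − 1024.88 = 2.29 kg m⁻³ over Δz = 51 − 7 = 44 m.
N² = (9.8/1026.025) × (2.29/44) = 4.9711 × 10⁻⁴ s⁻².
N = √(4.9711 × 10⁻⁴) = 0.022296 rad s⁻¹, so T = 2π/N = 281.81 s ≈ 282 s.

282 s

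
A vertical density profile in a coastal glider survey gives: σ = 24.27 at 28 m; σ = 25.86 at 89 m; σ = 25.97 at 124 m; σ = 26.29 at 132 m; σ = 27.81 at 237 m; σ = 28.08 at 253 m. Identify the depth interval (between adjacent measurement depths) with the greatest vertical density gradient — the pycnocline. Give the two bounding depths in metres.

124–132 m

Compute the density gradient over each adjacent pair:
  28–89 m: Δρ/Δz = 1.59/61 = 0.026 kg m⁻⁴
  89–124 m: Δρ/Δz = 0.11/35 = 3.1 × 10⁻³ kg m⁻⁴
  124–132 m: Δρ/Δz = 0.32/8 = 0.040 kg m⁻⁴
  132–237 m: Δρ/Δz = 1.52/105 = 0.014 kg m⁻⁴
  237–253 m: Δρ/Δz = 0.27/16 = 0.017 kg m⁻⁴
The largest gradient is in the 124–132 m interval — the pycnocline.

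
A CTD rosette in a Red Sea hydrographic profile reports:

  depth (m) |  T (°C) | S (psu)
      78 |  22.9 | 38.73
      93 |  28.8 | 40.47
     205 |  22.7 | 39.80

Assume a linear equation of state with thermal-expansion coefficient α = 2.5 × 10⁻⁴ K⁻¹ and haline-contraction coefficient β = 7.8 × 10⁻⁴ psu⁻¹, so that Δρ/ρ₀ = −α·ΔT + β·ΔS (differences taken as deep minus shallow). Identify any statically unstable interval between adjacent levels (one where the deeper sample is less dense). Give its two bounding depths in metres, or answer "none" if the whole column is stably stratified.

Evaluate Δρ/ρ₀ = −αΔT + βΔS across each adjacent pair:
  78–93 m: −αΔT+βΔS = −(2.5 × 10⁻⁴)(+5.9)+(7.8 × 10⁻⁴)(+1.74) = -1.2 × 10⁻⁴ → UNSTABLE
  93–205 m: −αΔT+βΔS = −(2.5 × 10⁻⁴)(-6.1)+(7.8 × 10⁻⁴)(-0.67) = 1.0 × 10⁻³ → stable
The 78–93 m interval has Δρ < 0: lighter water underlies denser water.

78–93 m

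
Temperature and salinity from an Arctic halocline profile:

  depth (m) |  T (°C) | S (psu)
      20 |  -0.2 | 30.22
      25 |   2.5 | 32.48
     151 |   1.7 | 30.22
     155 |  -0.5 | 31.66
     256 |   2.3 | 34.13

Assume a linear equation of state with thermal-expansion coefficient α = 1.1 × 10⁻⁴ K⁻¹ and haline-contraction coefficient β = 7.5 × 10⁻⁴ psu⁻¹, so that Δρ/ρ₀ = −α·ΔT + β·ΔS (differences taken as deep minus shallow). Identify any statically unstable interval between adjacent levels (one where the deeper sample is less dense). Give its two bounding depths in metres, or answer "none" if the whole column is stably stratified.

Evaluate Δρ/ρ₀ = −αΔT + βΔS across each adjacent pair:
  20–25 m: −αΔT+βΔS = −(1.1 × 10⁻⁴)(+2.7)+(7.5 × 10⁻⁴)(+2.26) = 1.4 × 10⁻³ → stable
  25–151 m: −αΔT+βΔS = −(1.1 × 10⁻⁴)(-0.8)+(7.5 × 10⁻⁴)(-2.26) = -1.6 × 10⁻³ → UNSTABLE
  151–155 m: −αΔT+βΔS = −(1.1 × 10⁻⁴)(-2.2)+(7.5 × 10⁻⁴)(+1.44) = 1.3 × 10⁻³ → stable
  155–256 m: −αΔT+βΔS = −(1.1 × 10⁻⁴)(+2.8)+(7.5 × 10⁻⁴)(+2.47) = 1.5 × 10⁻³ → stable
The 25–151 m interval has Δρ < 0: lighter water underlies denser water.

25–151 m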